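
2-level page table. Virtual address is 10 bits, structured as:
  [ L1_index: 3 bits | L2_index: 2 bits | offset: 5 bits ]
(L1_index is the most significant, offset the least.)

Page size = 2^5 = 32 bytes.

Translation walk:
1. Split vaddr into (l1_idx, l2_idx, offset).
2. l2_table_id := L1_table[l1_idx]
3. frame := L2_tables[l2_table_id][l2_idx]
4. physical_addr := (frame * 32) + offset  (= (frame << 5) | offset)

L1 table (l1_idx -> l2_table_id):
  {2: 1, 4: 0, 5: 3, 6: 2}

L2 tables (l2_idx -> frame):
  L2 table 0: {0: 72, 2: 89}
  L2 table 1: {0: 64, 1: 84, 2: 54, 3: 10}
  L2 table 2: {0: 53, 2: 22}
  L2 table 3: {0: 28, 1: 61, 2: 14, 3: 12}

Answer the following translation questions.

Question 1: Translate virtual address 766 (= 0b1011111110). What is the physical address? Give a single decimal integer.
Answer: 414

Derivation:
vaddr = 766 = 0b1011111110
Split: l1_idx=5, l2_idx=3, offset=30
L1[5] = 3
L2[3][3] = 12
paddr = 12 * 32 + 30 = 414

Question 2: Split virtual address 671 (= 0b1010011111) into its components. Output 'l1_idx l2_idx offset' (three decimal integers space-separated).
vaddr = 671 = 0b1010011111
  top 3 bits -> l1_idx = 5
  next 2 bits -> l2_idx = 0
  bottom 5 bits -> offset = 31

Answer: 5 0 31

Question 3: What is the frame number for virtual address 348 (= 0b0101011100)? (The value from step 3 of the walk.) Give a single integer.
Answer: 54

Derivation:
vaddr = 348: l1_idx=2, l2_idx=2
L1[2] = 1; L2[1][2] = 54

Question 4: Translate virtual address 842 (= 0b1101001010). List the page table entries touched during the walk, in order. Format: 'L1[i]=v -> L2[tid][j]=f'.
vaddr = 842 = 0b1101001010
Split: l1_idx=6, l2_idx=2, offset=10

Answer: L1[6]=2 -> L2[2][2]=22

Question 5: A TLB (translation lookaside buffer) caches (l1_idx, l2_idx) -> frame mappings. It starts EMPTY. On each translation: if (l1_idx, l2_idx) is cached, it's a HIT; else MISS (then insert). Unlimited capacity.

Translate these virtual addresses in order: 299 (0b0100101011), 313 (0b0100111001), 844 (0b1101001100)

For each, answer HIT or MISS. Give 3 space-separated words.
vaddr=299: (2,1) not in TLB -> MISS, insert
vaddr=313: (2,1) in TLB -> HIT
vaddr=844: (6,2) not in TLB -> MISS, insert

Answer: MISS HIT MISS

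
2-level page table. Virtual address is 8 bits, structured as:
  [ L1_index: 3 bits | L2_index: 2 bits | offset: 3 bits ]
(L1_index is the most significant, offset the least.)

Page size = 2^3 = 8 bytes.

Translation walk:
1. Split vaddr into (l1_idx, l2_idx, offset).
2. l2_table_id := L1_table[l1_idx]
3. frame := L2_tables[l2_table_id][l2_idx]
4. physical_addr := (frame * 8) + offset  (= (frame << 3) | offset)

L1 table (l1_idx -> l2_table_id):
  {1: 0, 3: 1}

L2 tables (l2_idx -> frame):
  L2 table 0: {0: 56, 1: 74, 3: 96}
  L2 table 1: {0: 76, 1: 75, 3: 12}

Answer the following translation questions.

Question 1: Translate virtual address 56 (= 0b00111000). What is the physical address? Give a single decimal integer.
vaddr = 56 = 0b00111000
Split: l1_idx=1, l2_idx=3, offset=0
L1[1] = 0
L2[0][3] = 96
paddr = 96 * 8 + 0 = 768

Answer: 768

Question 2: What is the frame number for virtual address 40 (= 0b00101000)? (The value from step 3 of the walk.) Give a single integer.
Answer: 74

Derivation:
vaddr = 40: l1_idx=1, l2_idx=1
L1[1] = 0; L2[0][1] = 74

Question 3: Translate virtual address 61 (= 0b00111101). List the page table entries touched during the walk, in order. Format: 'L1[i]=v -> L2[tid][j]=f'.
Answer: L1[1]=0 -> L2[0][3]=96

Derivation:
vaddr = 61 = 0b00111101
Split: l1_idx=1, l2_idx=3, offset=5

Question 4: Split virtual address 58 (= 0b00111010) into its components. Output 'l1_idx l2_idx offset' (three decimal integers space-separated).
Answer: 1 3 2

Derivation:
vaddr = 58 = 0b00111010
  top 3 bits -> l1_idx = 1
  next 2 bits -> l2_idx = 3
  bottom 3 bits -> offset = 2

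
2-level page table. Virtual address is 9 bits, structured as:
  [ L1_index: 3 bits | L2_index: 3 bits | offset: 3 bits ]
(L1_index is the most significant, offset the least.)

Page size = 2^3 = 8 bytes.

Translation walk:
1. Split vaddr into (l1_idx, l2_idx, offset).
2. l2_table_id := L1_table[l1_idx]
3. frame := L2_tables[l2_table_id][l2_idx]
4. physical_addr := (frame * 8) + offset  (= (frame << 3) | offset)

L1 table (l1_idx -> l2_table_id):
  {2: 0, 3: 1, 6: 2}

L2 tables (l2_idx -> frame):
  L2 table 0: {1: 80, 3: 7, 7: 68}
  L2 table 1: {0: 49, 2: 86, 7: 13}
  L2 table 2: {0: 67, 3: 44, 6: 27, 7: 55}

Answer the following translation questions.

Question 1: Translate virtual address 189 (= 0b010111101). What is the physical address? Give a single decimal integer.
vaddr = 189 = 0b010111101
Split: l1_idx=2, l2_idx=7, offset=5
L1[2] = 0
L2[0][7] = 68
paddr = 68 * 8 + 5 = 549

Answer: 549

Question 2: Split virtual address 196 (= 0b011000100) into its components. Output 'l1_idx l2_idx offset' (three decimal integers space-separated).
Answer: 3 0 4

Derivation:
vaddr = 196 = 0b011000100
  top 3 bits -> l1_idx = 3
  next 3 bits -> l2_idx = 0
  bottom 3 bits -> offset = 4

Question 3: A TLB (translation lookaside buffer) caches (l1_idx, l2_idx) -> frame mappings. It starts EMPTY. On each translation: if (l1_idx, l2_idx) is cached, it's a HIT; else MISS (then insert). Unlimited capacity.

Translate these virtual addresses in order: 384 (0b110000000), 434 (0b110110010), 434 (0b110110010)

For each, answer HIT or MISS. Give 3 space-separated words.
Answer: MISS MISS HIT

Derivation:
vaddr=384: (6,0) not in TLB -> MISS, insert
vaddr=434: (6,6) not in TLB -> MISS, insert
vaddr=434: (6,6) in TLB -> HIT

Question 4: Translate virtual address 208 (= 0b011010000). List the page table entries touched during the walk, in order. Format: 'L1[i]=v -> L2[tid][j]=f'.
vaddr = 208 = 0b011010000
Split: l1_idx=3, l2_idx=2, offset=0

Answer: L1[3]=1 -> L2[1][2]=86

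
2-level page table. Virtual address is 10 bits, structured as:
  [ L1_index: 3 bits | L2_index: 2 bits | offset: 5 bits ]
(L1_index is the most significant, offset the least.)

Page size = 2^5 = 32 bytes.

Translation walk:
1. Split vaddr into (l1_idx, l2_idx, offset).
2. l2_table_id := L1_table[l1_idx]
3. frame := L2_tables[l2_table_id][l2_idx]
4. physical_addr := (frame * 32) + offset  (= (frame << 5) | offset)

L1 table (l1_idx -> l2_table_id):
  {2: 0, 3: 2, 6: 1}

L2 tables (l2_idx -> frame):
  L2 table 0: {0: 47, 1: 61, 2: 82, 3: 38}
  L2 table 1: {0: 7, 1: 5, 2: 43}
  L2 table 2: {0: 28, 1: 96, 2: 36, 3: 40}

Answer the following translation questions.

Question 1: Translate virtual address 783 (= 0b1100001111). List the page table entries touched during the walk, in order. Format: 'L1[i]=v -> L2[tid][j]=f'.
vaddr = 783 = 0b1100001111
Split: l1_idx=6, l2_idx=0, offset=15

Answer: L1[6]=1 -> L2[1][0]=7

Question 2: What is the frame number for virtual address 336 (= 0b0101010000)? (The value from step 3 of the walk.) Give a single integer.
Answer: 82

Derivation:
vaddr = 336: l1_idx=2, l2_idx=2
L1[2] = 0; L2[0][2] = 82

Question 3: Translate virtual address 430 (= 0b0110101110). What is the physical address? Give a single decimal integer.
vaddr = 430 = 0b0110101110
Split: l1_idx=3, l2_idx=1, offset=14
L1[3] = 2
L2[2][1] = 96
paddr = 96 * 32 + 14 = 3086

Answer: 3086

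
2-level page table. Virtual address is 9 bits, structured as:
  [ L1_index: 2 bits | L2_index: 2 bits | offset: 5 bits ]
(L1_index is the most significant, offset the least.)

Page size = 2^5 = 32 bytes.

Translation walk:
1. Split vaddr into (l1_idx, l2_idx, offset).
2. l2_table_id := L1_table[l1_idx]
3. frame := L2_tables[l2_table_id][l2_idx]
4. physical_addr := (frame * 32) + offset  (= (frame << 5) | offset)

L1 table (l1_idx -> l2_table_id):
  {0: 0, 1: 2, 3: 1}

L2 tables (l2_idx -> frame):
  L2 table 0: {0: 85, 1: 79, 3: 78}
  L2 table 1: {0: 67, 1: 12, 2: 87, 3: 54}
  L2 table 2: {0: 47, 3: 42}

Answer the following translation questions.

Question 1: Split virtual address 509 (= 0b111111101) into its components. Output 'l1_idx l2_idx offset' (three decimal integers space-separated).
Answer: 3 3 29

Derivation:
vaddr = 509 = 0b111111101
  top 2 bits -> l1_idx = 3
  next 2 bits -> l2_idx = 3
  bottom 5 bits -> offset = 29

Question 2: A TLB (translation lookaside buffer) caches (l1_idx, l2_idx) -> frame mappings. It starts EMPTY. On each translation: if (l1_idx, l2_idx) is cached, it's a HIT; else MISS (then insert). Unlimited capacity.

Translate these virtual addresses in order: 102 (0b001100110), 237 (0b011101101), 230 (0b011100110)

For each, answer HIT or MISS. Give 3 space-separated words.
Answer: MISS MISS HIT

Derivation:
vaddr=102: (0,3) not in TLB -> MISS, insert
vaddr=237: (1,3) not in TLB -> MISS, insert
vaddr=230: (1,3) in TLB -> HIT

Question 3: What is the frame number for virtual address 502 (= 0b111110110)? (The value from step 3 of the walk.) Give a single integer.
Answer: 54

Derivation:
vaddr = 502: l1_idx=3, l2_idx=3
L1[3] = 1; L2[1][3] = 54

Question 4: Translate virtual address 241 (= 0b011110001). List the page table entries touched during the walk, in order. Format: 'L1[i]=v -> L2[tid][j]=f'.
vaddr = 241 = 0b011110001
Split: l1_idx=1, l2_idx=3, offset=17

Answer: L1[1]=2 -> L2[2][3]=42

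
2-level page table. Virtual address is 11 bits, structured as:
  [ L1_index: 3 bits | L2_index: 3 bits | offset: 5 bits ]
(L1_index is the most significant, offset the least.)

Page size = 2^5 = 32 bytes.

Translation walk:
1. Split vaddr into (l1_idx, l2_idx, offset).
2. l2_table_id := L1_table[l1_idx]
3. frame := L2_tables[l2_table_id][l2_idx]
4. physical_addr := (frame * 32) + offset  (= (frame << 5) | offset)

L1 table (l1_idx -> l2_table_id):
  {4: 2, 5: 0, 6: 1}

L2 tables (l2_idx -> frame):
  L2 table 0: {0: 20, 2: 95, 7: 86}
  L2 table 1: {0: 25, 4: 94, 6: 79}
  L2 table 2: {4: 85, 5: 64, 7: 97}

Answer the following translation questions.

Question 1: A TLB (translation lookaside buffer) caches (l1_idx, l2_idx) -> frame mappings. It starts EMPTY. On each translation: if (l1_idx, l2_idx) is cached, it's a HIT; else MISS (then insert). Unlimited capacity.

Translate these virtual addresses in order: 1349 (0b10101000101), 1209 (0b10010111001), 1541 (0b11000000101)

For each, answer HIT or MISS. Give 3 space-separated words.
Answer: MISS MISS MISS

Derivation:
vaddr=1349: (5,2) not in TLB -> MISS, insert
vaddr=1209: (4,5) not in TLB -> MISS, insert
vaddr=1541: (6,0) not in TLB -> MISS, insert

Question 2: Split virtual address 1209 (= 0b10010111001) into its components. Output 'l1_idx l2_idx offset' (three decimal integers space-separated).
vaddr = 1209 = 0b10010111001
  top 3 bits -> l1_idx = 4
  next 3 bits -> l2_idx = 5
  bottom 5 bits -> offset = 25

Answer: 4 5 25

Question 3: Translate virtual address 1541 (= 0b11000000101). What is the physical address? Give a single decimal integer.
Answer: 805

Derivation:
vaddr = 1541 = 0b11000000101
Split: l1_idx=6, l2_idx=0, offset=5
L1[6] = 1
L2[1][0] = 25
paddr = 25 * 32 + 5 = 805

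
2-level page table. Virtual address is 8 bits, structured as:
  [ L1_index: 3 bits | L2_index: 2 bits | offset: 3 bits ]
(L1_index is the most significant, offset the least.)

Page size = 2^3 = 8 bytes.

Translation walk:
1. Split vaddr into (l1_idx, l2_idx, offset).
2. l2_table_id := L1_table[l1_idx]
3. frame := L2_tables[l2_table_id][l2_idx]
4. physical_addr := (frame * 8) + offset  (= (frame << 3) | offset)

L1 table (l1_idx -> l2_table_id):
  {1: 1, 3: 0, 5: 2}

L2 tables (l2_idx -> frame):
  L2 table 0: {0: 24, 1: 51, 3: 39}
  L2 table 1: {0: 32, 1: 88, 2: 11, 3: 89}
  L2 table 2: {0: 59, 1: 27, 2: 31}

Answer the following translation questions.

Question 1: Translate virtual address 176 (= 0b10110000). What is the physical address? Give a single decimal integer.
vaddr = 176 = 0b10110000
Split: l1_idx=5, l2_idx=2, offset=0
L1[5] = 2
L2[2][2] = 31
paddr = 31 * 8 + 0 = 248

Answer: 248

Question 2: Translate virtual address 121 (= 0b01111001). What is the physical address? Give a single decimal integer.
Answer: 313

Derivation:
vaddr = 121 = 0b01111001
Split: l1_idx=3, l2_idx=3, offset=1
L1[3] = 0
L2[0][3] = 39
paddr = 39 * 8 + 1 = 313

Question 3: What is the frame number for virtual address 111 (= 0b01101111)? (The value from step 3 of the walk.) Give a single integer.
vaddr = 111: l1_idx=3, l2_idx=1
L1[3] = 0; L2[0][1] = 51

Answer: 51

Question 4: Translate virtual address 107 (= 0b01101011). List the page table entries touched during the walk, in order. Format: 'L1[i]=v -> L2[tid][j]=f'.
vaddr = 107 = 0b01101011
Split: l1_idx=3, l2_idx=1, offset=3

Answer: L1[3]=0 -> L2[0][1]=51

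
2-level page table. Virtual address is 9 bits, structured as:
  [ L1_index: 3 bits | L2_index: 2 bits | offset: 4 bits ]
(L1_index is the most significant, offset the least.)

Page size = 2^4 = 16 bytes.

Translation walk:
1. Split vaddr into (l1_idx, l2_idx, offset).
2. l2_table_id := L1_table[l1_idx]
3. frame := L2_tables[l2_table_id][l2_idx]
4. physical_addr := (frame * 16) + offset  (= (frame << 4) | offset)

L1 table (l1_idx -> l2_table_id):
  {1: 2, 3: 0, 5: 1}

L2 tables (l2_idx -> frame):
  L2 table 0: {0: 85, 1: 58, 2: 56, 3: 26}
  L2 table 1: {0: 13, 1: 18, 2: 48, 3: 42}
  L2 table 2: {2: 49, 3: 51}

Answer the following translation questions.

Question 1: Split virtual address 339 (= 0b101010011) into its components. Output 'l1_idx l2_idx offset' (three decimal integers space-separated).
Answer: 5 1 3

Derivation:
vaddr = 339 = 0b101010011
  top 3 bits -> l1_idx = 5
  next 2 bits -> l2_idx = 1
  bottom 4 bits -> offset = 3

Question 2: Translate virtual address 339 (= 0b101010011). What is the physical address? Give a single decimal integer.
vaddr = 339 = 0b101010011
Split: l1_idx=5, l2_idx=1, offset=3
L1[5] = 1
L2[1][1] = 18
paddr = 18 * 16 + 3 = 291

Answer: 291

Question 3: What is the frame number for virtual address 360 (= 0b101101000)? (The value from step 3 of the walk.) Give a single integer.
vaddr = 360: l1_idx=5, l2_idx=2
L1[5] = 1; L2[1][2] = 48

Answer: 48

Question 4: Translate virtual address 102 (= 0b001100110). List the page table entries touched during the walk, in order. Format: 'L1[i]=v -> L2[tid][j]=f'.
vaddr = 102 = 0b001100110
Split: l1_idx=1, l2_idx=2, offset=6

Answer: L1[1]=2 -> L2[2][2]=49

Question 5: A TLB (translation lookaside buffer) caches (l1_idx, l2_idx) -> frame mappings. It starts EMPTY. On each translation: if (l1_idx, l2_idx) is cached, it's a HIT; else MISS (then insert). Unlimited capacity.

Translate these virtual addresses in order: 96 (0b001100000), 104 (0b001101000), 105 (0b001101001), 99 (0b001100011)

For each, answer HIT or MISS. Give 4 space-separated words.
vaddr=96: (1,2) not in TLB -> MISS, insert
vaddr=104: (1,2) in TLB -> HIT
vaddr=105: (1,2) in TLB -> HIT
vaddr=99: (1,2) in TLB -> HIT

Answer: MISS HIT HIT HIT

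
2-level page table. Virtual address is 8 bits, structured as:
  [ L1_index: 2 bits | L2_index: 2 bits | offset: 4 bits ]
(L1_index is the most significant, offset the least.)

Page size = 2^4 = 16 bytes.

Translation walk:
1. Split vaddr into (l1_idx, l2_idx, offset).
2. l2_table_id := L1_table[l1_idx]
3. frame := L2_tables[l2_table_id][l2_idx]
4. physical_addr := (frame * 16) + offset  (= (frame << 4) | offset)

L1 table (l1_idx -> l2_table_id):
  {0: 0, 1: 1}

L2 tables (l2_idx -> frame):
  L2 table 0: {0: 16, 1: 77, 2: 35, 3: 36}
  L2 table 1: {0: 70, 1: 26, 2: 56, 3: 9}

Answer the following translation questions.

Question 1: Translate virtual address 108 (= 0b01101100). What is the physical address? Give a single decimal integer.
vaddr = 108 = 0b01101100
Split: l1_idx=1, l2_idx=2, offset=12
L1[1] = 1
L2[1][2] = 56
paddr = 56 * 16 + 12 = 908

Answer: 908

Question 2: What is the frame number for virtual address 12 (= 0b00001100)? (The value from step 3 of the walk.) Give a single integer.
vaddr = 12: l1_idx=0, l2_idx=0
L1[0] = 0; L2[0][0] = 16

Answer: 16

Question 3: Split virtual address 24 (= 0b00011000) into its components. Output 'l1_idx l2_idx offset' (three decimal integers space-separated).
vaddr = 24 = 0b00011000
  top 2 bits -> l1_idx = 0
  next 2 bits -> l2_idx = 1
  bottom 4 bits -> offset = 8

Answer: 0 1 8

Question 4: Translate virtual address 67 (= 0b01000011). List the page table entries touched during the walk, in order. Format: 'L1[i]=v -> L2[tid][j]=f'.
Answer: L1[1]=1 -> L2[1][0]=70

Derivation:
vaddr = 67 = 0b01000011
Split: l1_idx=1, l2_idx=0, offset=3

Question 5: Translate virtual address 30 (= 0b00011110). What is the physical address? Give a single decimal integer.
vaddr = 30 = 0b00011110
Split: l1_idx=0, l2_idx=1, offset=14
L1[0] = 0
L2[0][1] = 77
paddr = 77 * 16 + 14 = 1246

Answer: 1246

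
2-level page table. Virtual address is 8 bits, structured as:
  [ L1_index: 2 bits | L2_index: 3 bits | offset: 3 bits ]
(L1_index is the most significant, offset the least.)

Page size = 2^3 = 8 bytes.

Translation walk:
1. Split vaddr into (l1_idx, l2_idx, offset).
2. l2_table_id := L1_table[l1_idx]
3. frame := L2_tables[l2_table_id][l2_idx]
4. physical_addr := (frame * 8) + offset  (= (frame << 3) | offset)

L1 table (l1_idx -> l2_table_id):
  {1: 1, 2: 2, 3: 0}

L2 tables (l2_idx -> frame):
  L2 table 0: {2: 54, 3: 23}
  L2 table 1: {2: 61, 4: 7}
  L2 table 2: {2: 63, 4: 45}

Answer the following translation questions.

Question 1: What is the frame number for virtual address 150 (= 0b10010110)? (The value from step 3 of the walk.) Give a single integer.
Answer: 63

Derivation:
vaddr = 150: l1_idx=2, l2_idx=2
L1[2] = 2; L2[2][2] = 63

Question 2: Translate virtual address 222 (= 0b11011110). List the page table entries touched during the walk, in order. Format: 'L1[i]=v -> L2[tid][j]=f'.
Answer: L1[3]=0 -> L2[0][3]=23

Derivation:
vaddr = 222 = 0b11011110
Split: l1_idx=3, l2_idx=3, offset=6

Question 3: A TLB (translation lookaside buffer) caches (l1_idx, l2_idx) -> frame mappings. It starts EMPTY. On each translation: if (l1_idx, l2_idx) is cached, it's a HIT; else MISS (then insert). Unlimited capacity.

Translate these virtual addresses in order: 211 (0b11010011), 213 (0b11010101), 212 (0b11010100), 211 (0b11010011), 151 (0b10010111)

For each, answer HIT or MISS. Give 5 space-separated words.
vaddr=211: (3,2) not in TLB -> MISS, insert
vaddr=213: (3,2) in TLB -> HIT
vaddr=212: (3,2) in TLB -> HIT
vaddr=211: (3,2) in TLB -> HIT
vaddr=151: (2,2) not in TLB -> MISS, insert

Answer: MISS HIT HIT HIT MISS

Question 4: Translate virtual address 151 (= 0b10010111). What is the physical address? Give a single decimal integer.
Answer: 511

Derivation:
vaddr = 151 = 0b10010111
Split: l1_idx=2, l2_idx=2, offset=7
L1[2] = 2
L2[2][2] = 63
paddr = 63 * 8 + 7 = 511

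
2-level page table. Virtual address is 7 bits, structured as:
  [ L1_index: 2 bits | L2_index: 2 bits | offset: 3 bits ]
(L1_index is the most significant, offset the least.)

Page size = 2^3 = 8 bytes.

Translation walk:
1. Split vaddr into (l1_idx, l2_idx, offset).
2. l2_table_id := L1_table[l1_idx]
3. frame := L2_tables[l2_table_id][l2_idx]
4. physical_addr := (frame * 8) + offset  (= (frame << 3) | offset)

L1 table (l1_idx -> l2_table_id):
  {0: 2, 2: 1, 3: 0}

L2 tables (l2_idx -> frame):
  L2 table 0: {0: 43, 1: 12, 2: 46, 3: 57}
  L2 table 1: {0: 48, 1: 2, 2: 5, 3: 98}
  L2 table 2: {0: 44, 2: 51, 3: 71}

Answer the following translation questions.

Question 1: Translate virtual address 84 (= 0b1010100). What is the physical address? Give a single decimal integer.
Answer: 44

Derivation:
vaddr = 84 = 0b1010100
Split: l1_idx=2, l2_idx=2, offset=4
L1[2] = 1
L2[1][2] = 5
paddr = 5 * 8 + 4 = 44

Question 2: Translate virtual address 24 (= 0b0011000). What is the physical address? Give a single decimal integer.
vaddr = 24 = 0b0011000
Split: l1_idx=0, l2_idx=3, offset=0
L1[0] = 2
L2[2][3] = 71
paddr = 71 * 8 + 0 = 568

Answer: 568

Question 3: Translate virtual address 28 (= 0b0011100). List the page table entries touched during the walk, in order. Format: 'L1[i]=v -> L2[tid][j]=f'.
Answer: L1[0]=2 -> L2[2][3]=71

Derivation:
vaddr = 28 = 0b0011100
Split: l1_idx=0, l2_idx=3, offset=4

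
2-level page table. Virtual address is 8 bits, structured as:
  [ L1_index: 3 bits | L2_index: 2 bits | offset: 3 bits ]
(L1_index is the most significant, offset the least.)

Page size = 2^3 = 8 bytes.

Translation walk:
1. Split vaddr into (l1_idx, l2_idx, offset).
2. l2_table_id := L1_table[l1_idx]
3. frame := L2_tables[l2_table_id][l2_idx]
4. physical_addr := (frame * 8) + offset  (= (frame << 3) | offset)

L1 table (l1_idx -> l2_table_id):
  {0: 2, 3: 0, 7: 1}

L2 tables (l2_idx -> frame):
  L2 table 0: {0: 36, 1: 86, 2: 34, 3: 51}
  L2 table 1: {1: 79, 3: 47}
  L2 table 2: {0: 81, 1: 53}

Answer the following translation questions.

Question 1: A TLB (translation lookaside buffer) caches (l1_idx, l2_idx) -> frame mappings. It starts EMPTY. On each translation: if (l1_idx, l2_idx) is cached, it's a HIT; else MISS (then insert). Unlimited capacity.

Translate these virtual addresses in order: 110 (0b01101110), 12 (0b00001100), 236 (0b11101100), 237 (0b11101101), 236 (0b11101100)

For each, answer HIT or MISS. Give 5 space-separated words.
Answer: MISS MISS MISS HIT HIT

Derivation:
vaddr=110: (3,1) not in TLB -> MISS, insert
vaddr=12: (0,1) not in TLB -> MISS, insert
vaddr=236: (7,1) not in TLB -> MISS, insert
vaddr=237: (7,1) in TLB -> HIT
vaddr=236: (7,1) in TLB -> HIT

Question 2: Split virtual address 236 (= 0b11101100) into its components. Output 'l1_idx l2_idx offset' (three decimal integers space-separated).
vaddr = 236 = 0b11101100
  top 3 bits -> l1_idx = 7
  next 2 bits -> l2_idx = 1
  bottom 3 bits -> offset = 4

Answer: 7 1 4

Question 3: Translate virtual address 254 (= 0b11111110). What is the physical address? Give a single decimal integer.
vaddr = 254 = 0b11111110
Split: l1_idx=7, l2_idx=3, offset=6
L1[7] = 1
L2[1][3] = 47
paddr = 47 * 8 + 6 = 382

Answer: 382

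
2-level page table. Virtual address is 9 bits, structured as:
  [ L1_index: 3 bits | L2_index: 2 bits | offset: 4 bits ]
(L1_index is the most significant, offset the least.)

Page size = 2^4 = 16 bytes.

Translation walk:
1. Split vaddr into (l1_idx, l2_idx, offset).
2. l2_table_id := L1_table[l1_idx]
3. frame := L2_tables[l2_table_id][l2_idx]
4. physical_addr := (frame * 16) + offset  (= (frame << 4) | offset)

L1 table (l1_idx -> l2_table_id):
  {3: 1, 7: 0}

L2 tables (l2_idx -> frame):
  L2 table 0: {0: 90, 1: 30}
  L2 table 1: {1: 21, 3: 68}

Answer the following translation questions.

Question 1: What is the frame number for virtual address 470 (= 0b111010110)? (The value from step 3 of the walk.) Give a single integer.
Answer: 30

Derivation:
vaddr = 470: l1_idx=7, l2_idx=1
L1[7] = 0; L2[0][1] = 30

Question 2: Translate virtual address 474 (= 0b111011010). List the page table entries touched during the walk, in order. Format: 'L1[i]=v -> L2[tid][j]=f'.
vaddr = 474 = 0b111011010
Split: l1_idx=7, l2_idx=1, offset=10

Answer: L1[7]=0 -> L2[0][1]=30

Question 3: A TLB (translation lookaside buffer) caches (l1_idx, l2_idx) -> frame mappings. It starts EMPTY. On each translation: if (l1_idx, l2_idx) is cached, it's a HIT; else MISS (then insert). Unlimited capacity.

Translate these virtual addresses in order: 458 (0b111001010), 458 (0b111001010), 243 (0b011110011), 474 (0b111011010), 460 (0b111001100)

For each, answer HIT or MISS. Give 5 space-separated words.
vaddr=458: (7,0) not in TLB -> MISS, insert
vaddr=458: (7,0) in TLB -> HIT
vaddr=243: (3,3) not in TLB -> MISS, insert
vaddr=474: (7,1) not in TLB -> MISS, insert
vaddr=460: (7,0) in TLB -> HIT

Answer: MISS HIT MISS MISS HIT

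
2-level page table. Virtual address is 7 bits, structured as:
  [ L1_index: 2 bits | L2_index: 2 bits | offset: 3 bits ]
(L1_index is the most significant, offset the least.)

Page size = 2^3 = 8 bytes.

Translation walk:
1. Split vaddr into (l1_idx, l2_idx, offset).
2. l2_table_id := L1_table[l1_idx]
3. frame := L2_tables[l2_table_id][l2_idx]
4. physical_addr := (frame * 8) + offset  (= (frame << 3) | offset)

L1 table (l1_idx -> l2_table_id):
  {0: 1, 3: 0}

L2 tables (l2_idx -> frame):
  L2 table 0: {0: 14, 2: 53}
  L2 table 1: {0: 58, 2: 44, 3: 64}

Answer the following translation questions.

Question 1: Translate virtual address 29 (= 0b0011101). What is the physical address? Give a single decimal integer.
vaddr = 29 = 0b0011101
Split: l1_idx=0, l2_idx=3, offset=5
L1[0] = 1
L2[1][3] = 64
paddr = 64 * 8 + 5 = 517

Answer: 517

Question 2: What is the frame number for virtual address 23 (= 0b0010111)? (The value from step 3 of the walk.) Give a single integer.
vaddr = 23: l1_idx=0, l2_idx=2
L1[0] = 1; L2[1][2] = 44

Answer: 44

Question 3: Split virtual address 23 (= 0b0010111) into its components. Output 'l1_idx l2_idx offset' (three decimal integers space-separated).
Answer: 0 2 7

Derivation:
vaddr = 23 = 0b0010111
  top 2 bits -> l1_idx = 0
  next 2 bits -> l2_idx = 2
  bottom 3 bits -> offset = 7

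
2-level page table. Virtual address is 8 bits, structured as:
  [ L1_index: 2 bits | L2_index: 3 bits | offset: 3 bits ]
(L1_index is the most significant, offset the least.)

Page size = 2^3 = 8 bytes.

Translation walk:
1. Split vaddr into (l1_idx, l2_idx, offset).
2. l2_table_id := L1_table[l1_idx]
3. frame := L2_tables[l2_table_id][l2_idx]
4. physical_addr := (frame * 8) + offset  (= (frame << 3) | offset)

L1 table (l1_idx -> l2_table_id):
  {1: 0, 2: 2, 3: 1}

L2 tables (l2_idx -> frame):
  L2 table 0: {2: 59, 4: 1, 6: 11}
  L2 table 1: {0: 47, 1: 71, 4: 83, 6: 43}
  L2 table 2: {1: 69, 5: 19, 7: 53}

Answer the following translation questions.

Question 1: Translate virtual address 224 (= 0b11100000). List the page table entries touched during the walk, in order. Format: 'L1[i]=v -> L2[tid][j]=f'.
vaddr = 224 = 0b11100000
Split: l1_idx=3, l2_idx=4, offset=0

Answer: L1[3]=1 -> L2[1][4]=83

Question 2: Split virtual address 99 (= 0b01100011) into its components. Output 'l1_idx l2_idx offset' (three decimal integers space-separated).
Answer: 1 4 3

Derivation:
vaddr = 99 = 0b01100011
  top 2 bits -> l1_idx = 1
  next 3 bits -> l2_idx = 4
  bottom 3 bits -> offset = 3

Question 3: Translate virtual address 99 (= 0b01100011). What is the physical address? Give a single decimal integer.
vaddr = 99 = 0b01100011
Split: l1_idx=1, l2_idx=4, offset=3
L1[1] = 0
L2[0][4] = 1
paddr = 1 * 8 + 3 = 11

Answer: 11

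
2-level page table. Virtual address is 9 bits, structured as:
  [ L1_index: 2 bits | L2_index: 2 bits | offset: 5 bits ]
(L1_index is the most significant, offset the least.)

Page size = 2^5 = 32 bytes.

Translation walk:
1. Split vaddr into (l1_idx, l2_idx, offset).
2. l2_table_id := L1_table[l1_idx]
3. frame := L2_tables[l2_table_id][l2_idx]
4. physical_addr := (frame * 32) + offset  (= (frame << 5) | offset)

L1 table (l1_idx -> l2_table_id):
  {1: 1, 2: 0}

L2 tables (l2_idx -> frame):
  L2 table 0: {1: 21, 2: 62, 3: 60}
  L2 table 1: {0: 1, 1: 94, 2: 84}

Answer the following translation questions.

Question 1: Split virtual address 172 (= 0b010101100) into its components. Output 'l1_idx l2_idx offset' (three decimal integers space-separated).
Answer: 1 1 12

Derivation:
vaddr = 172 = 0b010101100
  top 2 bits -> l1_idx = 1
  next 2 bits -> l2_idx = 1
  bottom 5 bits -> offset = 12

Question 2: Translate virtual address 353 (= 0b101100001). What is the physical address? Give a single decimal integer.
vaddr = 353 = 0b101100001
Split: l1_idx=2, l2_idx=3, offset=1
L1[2] = 0
L2[0][3] = 60
paddr = 60 * 32 + 1 = 1921

Answer: 1921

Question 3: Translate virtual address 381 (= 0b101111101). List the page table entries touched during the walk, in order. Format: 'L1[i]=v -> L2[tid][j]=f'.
Answer: L1[2]=0 -> L2[0][3]=60

Derivation:
vaddr = 381 = 0b101111101
Split: l1_idx=2, l2_idx=3, offset=29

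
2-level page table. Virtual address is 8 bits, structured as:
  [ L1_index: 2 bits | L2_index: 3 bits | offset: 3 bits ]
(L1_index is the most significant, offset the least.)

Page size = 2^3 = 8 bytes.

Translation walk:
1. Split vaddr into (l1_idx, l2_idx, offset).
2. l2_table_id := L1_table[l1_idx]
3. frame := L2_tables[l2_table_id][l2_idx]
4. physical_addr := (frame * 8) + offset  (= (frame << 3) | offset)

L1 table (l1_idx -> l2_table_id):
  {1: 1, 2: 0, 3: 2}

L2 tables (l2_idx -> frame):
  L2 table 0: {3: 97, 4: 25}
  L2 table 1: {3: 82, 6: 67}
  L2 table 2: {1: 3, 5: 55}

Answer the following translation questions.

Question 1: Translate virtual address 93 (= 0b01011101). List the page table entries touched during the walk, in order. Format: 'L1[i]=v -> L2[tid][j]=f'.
Answer: L1[1]=1 -> L2[1][3]=82

Derivation:
vaddr = 93 = 0b01011101
Split: l1_idx=1, l2_idx=3, offset=5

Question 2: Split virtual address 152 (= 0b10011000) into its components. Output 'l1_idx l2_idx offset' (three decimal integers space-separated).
Answer: 2 3 0

Derivation:
vaddr = 152 = 0b10011000
  top 2 bits -> l1_idx = 2
  next 3 bits -> l2_idx = 3
  bottom 3 bits -> offset = 0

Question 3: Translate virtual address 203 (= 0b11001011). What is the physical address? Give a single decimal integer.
vaddr = 203 = 0b11001011
Split: l1_idx=3, l2_idx=1, offset=3
L1[3] = 2
L2[2][1] = 3
paddr = 3 * 8 + 3 = 27

Answer: 27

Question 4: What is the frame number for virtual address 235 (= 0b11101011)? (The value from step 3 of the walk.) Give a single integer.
Answer: 55

Derivation:
vaddr = 235: l1_idx=3, l2_idx=5
L1[3] = 2; L2[2][5] = 55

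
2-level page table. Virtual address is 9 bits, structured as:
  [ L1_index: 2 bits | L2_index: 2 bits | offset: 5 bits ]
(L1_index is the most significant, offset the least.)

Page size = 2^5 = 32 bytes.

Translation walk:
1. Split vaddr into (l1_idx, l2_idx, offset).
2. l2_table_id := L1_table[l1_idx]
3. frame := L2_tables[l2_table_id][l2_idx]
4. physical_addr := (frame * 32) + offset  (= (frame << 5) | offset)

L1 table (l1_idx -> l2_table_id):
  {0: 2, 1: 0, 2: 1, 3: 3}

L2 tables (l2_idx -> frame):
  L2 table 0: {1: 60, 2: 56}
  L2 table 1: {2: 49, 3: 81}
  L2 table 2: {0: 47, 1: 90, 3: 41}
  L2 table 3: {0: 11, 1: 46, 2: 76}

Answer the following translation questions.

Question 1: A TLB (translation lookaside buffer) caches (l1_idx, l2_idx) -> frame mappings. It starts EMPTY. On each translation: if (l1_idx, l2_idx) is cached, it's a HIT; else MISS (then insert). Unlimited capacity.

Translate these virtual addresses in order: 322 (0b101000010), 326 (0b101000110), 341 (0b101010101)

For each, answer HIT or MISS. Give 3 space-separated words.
Answer: MISS HIT HIT

Derivation:
vaddr=322: (2,2) not in TLB -> MISS, insert
vaddr=326: (2,2) in TLB -> HIT
vaddr=341: (2,2) in TLB -> HIT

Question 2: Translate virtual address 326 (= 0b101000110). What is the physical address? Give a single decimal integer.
vaddr = 326 = 0b101000110
Split: l1_idx=2, l2_idx=2, offset=6
L1[2] = 1
L2[1][2] = 49
paddr = 49 * 32 + 6 = 1574

Answer: 1574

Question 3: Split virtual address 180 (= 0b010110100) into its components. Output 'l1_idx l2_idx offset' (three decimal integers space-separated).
Answer: 1 1 20

Derivation:
vaddr = 180 = 0b010110100
  top 2 bits -> l1_idx = 1
  next 2 bits -> l2_idx = 1
  bottom 5 bits -> offset = 20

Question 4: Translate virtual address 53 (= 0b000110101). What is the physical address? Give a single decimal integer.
vaddr = 53 = 0b000110101
Split: l1_idx=0, l2_idx=1, offset=21
L1[0] = 2
L2[2][1] = 90
paddr = 90 * 32 + 21 = 2901

Answer: 2901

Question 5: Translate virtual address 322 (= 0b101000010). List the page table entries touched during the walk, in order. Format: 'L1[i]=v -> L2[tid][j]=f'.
vaddr = 322 = 0b101000010
Split: l1_idx=2, l2_idx=2, offset=2

Answer: L1[2]=1 -> L2[1][2]=49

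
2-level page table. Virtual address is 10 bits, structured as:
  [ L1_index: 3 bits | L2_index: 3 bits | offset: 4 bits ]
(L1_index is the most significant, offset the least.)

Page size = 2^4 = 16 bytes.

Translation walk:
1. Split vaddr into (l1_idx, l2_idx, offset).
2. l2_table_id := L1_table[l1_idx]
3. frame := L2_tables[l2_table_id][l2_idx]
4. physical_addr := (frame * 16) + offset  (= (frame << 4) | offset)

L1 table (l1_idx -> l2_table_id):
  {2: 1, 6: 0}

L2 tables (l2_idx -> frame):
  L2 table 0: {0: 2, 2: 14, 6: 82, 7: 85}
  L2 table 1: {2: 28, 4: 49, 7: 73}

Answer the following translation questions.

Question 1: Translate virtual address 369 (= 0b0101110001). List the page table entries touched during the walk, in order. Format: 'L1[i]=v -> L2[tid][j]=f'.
Answer: L1[2]=1 -> L2[1][7]=73

Derivation:
vaddr = 369 = 0b0101110001
Split: l1_idx=2, l2_idx=7, offset=1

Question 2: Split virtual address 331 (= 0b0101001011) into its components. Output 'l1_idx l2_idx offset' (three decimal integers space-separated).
vaddr = 331 = 0b0101001011
  top 3 bits -> l1_idx = 2
  next 3 bits -> l2_idx = 4
  bottom 4 bits -> offset = 11

Answer: 2 4 11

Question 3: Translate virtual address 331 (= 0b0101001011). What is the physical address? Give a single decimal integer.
vaddr = 331 = 0b0101001011
Split: l1_idx=2, l2_idx=4, offset=11
L1[2] = 1
L2[1][4] = 49
paddr = 49 * 16 + 11 = 795

Answer: 795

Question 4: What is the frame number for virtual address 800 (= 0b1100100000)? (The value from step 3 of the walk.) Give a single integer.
vaddr = 800: l1_idx=6, l2_idx=2
L1[6] = 0; L2[0][2] = 14

Answer: 14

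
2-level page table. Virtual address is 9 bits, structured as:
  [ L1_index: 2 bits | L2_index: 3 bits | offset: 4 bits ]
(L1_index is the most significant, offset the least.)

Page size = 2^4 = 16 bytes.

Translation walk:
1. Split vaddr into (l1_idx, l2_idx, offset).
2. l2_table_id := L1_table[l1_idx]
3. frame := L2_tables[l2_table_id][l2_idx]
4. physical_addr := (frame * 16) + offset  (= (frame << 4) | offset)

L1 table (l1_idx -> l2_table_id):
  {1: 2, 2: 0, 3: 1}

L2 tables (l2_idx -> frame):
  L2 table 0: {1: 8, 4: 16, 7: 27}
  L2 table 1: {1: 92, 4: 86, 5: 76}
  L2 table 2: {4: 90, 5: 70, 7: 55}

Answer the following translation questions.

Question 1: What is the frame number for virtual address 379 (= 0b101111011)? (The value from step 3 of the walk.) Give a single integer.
vaddr = 379: l1_idx=2, l2_idx=7
L1[2] = 0; L2[0][7] = 27

Answer: 27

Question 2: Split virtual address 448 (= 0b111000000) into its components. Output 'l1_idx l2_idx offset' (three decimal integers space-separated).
vaddr = 448 = 0b111000000
  top 2 bits -> l1_idx = 3
  next 3 bits -> l2_idx = 4
  bottom 4 bits -> offset = 0

Answer: 3 4 0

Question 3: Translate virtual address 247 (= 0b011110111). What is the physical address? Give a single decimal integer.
vaddr = 247 = 0b011110111
Split: l1_idx=1, l2_idx=7, offset=7
L1[1] = 2
L2[2][7] = 55
paddr = 55 * 16 + 7 = 887

Answer: 887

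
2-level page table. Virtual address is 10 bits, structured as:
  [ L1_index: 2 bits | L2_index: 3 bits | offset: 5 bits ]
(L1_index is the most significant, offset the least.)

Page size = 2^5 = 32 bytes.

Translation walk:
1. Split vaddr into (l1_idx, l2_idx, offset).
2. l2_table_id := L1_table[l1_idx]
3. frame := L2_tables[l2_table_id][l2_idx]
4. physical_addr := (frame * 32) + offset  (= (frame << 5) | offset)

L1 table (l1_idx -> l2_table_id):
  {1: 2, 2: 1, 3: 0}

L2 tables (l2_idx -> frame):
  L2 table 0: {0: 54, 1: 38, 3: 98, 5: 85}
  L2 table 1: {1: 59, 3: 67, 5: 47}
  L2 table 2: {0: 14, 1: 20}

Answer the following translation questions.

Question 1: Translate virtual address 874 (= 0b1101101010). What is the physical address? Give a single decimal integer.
vaddr = 874 = 0b1101101010
Split: l1_idx=3, l2_idx=3, offset=10
L1[3] = 0
L2[0][3] = 98
paddr = 98 * 32 + 10 = 3146

Answer: 3146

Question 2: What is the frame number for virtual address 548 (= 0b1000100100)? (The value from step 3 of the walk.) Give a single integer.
Answer: 59

Derivation:
vaddr = 548: l1_idx=2, l2_idx=1
L1[2] = 1; L2[1][1] = 59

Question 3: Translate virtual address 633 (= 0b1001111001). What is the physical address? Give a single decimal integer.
vaddr = 633 = 0b1001111001
Split: l1_idx=2, l2_idx=3, offset=25
L1[2] = 1
L2[1][3] = 67
paddr = 67 * 32 + 25 = 2169

Answer: 2169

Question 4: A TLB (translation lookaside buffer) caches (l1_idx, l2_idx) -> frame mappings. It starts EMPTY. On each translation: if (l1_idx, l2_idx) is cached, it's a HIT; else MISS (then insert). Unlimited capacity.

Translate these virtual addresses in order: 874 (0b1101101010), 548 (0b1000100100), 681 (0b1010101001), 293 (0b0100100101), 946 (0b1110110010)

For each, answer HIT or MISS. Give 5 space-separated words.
Answer: MISS MISS MISS MISS MISS

Derivation:
vaddr=874: (3,3) not in TLB -> MISS, insert
vaddr=548: (2,1) not in TLB -> MISS, insert
vaddr=681: (2,5) not in TLB -> MISS, insert
vaddr=293: (1,1) not in TLB -> MISS, insert
vaddr=946: (3,5) not in TLB -> MISS, insert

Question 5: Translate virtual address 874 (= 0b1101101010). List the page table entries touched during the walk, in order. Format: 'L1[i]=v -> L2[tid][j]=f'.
Answer: L1[3]=0 -> L2[0][3]=98

Derivation:
vaddr = 874 = 0b1101101010
Split: l1_idx=3, l2_idx=3, offset=10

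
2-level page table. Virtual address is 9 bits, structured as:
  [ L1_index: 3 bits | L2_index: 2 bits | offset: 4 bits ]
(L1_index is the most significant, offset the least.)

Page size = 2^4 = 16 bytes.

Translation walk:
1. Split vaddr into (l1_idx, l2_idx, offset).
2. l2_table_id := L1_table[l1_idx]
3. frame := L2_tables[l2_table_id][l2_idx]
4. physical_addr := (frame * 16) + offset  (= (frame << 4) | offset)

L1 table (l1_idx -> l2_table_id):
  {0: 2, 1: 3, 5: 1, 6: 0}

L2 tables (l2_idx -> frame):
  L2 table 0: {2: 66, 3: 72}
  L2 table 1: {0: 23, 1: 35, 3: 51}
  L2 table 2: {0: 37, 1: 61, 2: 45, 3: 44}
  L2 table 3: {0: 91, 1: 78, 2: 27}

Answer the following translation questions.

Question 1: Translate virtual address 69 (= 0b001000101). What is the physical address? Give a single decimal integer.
Answer: 1461

Derivation:
vaddr = 69 = 0b001000101
Split: l1_idx=1, l2_idx=0, offset=5
L1[1] = 3
L2[3][0] = 91
paddr = 91 * 16 + 5 = 1461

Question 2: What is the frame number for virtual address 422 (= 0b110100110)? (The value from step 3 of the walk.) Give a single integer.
vaddr = 422: l1_idx=6, l2_idx=2
L1[6] = 0; L2[0][2] = 66

Answer: 66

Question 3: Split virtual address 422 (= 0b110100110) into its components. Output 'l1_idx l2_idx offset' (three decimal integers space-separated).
vaddr = 422 = 0b110100110
  top 3 bits -> l1_idx = 6
  next 2 bits -> l2_idx = 2
  bottom 4 bits -> offset = 6

Answer: 6 2 6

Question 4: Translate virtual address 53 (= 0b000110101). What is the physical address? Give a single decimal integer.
vaddr = 53 = 0b000110101
Split: l1_idx=0, l2_idx=3, offset=5
L1[0] = 2
L2[2][3] = 44
paddr = 44 * 16 + 5 = 709

Answer: 709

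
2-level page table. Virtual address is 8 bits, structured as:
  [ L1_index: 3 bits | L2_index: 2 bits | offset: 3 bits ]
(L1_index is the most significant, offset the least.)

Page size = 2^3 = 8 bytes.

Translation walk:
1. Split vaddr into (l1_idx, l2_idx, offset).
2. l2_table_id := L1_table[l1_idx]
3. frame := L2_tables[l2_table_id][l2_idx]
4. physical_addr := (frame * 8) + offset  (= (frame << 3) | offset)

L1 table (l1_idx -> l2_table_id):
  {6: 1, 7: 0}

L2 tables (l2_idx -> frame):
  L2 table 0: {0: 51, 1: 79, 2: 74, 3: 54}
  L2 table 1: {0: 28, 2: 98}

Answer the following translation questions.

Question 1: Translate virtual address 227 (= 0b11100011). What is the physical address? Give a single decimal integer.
vaddr = 227 = 0b11100011
Split: l1_idx=7, l2_idx=0, offset=3
L1[7] = 0
L2[0][0] = 51
paddr = 51 * 8 + 3 = 411

Answer: 411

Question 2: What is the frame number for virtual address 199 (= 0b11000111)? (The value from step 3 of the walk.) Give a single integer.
Answer: 28

Derivation:
vaddr = 199: l1_idx=6, l2_idx=0
L1[6] = 1; L2[1][0] = 28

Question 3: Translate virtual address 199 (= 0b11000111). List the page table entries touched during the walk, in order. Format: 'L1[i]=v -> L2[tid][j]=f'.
vaddr = 199 = 0b11000111
Split: l1_idx=6, l2_idx=0, offset=7

Answer: L1[6]=1 -> L2[1][0]=28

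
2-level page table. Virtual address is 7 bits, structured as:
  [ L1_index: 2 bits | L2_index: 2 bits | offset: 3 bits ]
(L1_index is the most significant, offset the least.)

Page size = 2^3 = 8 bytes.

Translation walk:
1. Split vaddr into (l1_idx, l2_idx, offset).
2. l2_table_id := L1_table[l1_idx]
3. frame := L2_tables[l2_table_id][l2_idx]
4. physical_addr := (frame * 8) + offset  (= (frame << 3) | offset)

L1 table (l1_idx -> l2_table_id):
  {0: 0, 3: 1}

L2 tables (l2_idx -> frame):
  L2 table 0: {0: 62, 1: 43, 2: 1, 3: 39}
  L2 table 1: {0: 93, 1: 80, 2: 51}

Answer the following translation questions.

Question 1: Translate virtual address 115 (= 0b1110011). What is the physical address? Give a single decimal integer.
Answer: 411

Derivation:
vaddr = 115 = 0b1110011
Split: l1_idx=3, l2_idx=2, offset=3
L1[3] = 1
L2[1][2] = 51
paddr = 51 * 8 + 3 = 411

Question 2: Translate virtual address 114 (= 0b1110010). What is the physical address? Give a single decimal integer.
Answer: 410

Derivation:
vaddr = 114 = 0b1110010
Split: l1_idx=3, l2_idx=2, offset=2
L1[3] = 1
L2[1][2] = 51
paddr = 51 * 8 + 2 = 410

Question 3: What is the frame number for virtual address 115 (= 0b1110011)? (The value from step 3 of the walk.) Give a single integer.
Answer: 51

Derivation:
vaddr = 115: l1_idx=3, l2_idx=2
L1[3] = 1; L2[1][2] = 51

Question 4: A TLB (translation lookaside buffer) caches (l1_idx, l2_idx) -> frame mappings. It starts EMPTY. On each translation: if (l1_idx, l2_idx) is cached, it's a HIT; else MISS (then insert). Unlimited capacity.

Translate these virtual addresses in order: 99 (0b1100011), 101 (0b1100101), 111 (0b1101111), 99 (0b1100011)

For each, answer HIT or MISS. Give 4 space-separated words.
vaddr=99: (3,0) not in TLB -> MISS, insert
vaddr=101: (3,0) in TLB -> HIT
vaddr=111: (3,1) not in TLB -> MISS, insert
vaddr=99: (3,0) in TLB -> HIT

Answer: MISS HIT MISS HIT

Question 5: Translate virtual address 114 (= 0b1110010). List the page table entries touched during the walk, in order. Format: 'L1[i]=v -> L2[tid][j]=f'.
vaddr = 114 = 0b1110010
Split: l1_idx=3, l2_idx=2, offset=2

Answer: L1[3]=1 -> L2[1][2]=51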